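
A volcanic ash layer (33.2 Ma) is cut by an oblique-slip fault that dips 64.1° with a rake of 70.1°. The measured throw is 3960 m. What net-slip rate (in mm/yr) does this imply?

dip-slip = throw / sin(dip) = 3960 / sin(64.1°) = 4402 m
net slip = dip-slip / sin(rake) = 4402 / sin(70.1°) = 4682 m
rate = 4682 m / 33.2 Ma = 0.000141 m/yr = 0.141 mm/yr

0.141 mm/yr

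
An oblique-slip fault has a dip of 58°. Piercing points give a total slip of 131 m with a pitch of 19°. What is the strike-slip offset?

124 m

strike-slip = net slip × cos(rake) = 131 m × cos(19°) = 124 m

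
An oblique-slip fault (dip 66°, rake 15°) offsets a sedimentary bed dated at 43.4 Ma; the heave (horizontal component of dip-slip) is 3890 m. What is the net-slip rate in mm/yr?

dip-slip = heave / cos(dip) = 3890 / cos(66°) = 9564 m
net slip = dip-slip / sin(rake) = 9564 / sin(15°) = 36950 m
rate = 36950 m / 43.4 Ma = 0.000851 m/yr = 0.851 mm/yr

0.851 mm/yr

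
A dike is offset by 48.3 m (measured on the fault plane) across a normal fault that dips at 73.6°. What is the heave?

heave = dip-slip × cos(dip) = 48.3 m × cos(73.6°) = 13.6 m

13.6 m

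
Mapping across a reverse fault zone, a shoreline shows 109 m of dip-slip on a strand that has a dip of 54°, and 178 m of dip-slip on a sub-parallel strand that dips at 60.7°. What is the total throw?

243 m

throw_A = 109 × sin(54°) = 88.18 m
throw_B = 178 × sin(60.7°) = 155.2 m
total = 88.18 + 155.2 = 243 m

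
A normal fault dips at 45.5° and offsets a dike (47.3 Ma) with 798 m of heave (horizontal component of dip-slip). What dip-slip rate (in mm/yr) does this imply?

0.0241 mm/yr

dip-slip = heave / cos(dip) = 798 m / cos(45.5°) = 1139 m
rate = 1139 m / 47.3 Ma = 0.0000241 m/yr = 0.0241 mm/yr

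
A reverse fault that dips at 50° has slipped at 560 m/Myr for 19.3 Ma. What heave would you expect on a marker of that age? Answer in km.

6.95 km

dip-slip = rate × time = 560 m/Myr × 19.3 Ma = 10810 m
heave = dip-slip × cos(dip) = 10810 × cos(50°) = 6950 m = 6.95 km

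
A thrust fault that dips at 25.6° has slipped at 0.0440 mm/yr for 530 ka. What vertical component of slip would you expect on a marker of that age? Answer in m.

dip-slip = rate × time = 0.0440 mm/yr × 530 ka = 23.32 m
throw = dip-slip × sin(dip) = 23.32 × sin(25.6°) = 10.1 m

10.1 m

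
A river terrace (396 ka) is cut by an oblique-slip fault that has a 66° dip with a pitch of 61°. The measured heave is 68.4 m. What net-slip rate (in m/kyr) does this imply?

0.486 m/kyr

dip-slip = heave / cos(dip) = 68.4 / cos(66°) = 168.2 m
net slip = dip-slip / sin(rake) = 168.2 / sin(61°) = 192.3 m
rate = 192.3 m / 396 ka = 0.000486 m/yr = 0.486 m/kyr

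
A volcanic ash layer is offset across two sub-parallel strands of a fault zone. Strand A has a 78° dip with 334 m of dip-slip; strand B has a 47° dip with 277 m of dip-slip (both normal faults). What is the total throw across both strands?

529 m

throw_A = 334 × sin(78°) = 326.7 m
throw_B = 277 × sin(47°) = 202.6 m
total = 326.7 + 202.6 = 529 m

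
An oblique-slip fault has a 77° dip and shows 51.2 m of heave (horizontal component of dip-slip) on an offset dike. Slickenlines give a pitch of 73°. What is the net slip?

238 m

dip-slip = heave / cos(dip) = 51.2 / cos(77°) = 227.6 m
net slip = dip-slip / sin(rake) = 227.6 / sin(73°) = 238 m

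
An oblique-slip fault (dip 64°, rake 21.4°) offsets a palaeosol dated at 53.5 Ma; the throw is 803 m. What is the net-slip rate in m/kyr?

0.0458 m/kyr

dip-slip = throw / sin(dip) = 803 / sin(64°) = 893.4 m
net slip = dip-slip / sin(rake) = 893.4 / sin(21.4°) = 2449 m
rate = 2449 m / 53.5 Ma = 0.0000458 m/yr = 0.0458 m/kyr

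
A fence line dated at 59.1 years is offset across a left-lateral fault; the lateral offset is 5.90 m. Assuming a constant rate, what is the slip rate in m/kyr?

rate = 5.90 m / 59.1 years = 0.0998 m/yr = 99.8 m/kyr

99.8 m/kyr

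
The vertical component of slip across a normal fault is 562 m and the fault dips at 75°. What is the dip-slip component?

dip-slip = throw / sin(dip) = 562 / sin(75°) = 582 m

582 m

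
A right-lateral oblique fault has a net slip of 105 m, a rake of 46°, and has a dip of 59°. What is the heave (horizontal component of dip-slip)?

38.9 m

dip-slip = net slip × sin(rake) = 105 m × sin(46°) = 75.53 m
heave = dip-slip × cos(dip) = 75.53 × cos(59°) = 38.9 m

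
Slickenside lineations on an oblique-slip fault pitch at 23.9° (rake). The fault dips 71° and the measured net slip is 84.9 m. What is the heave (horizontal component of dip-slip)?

dip-slip = net slip × sin(rake) = 84.9 m × sin(23.9°) = 34.40 m
heave = dip-slip × cos(dip) = 34.40 × cos(71°) = 11.2 m

11.2 m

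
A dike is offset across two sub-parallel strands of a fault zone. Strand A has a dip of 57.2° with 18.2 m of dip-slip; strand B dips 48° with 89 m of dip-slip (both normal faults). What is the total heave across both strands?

heave_A = 18.2 × cos(57.2°) = 9.859 m
heave_B = 89 × cos(48°) = 59.55 m
total = 9.859 + 59.55 = 69.4 m

69.4 m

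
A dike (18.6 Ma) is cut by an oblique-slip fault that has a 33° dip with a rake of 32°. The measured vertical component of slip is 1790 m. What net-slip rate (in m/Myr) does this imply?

dip-slip = throw / sin(dip) = 1790 / sin(33°) = 3287 m
net slip = dip-slip / sin(rake) = 3287 / sin(32°) = 6202 m
rate = 6202 m / 18.6 Ma = 0.000333 m/yr = 333 m/Myr

333 m/Myr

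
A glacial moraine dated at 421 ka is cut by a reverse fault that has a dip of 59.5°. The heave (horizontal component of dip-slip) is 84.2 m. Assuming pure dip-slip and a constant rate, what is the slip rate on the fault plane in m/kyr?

0.394 m/kyr

dip-slip = heave / cos(dip) = 84.2 m / cos(59.5°) = 165.9 m
rate = 165.9 m / 421 ka = 0.000394 m/yr = 0.394 m/kyr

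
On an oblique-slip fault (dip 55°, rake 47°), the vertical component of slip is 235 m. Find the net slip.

dip-slip = throw / sin(dip) = 235 / sin(55°) = 286.9 m
net slip = dip-slip / sin(rake) = 286.9 / sin(47°) = 392 m

392 m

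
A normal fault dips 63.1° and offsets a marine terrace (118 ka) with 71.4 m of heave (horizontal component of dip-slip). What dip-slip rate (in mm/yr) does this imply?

dip-slip = heave / cos(dip) = 71.4 m / cos(63.1°) = 157.8 m
rate = 157.8 m / 118 ka = 0.00134 m/yr = 1.34 mm/yr

1.34 mm/yr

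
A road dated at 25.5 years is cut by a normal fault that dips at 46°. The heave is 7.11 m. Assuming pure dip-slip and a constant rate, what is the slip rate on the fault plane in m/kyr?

dip-slip = heave / cos(dip) = 7.11 m / cos(46°) = 10.24 m
rate = 10.24 m / 25.5 years = 0.401 m/yr = 401 m/kyr

401 m/kyr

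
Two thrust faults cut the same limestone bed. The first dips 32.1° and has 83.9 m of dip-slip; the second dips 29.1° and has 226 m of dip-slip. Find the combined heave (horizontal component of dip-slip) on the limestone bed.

heave_A = 83.9 × cos(32.1°) = 71.07 m
heave_B = 226 × cos(29.1°) = 197.5 m
total = 71.07 + 197.5 = 269 m

269 m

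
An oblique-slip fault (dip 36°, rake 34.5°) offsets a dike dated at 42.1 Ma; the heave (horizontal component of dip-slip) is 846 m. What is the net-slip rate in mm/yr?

dip-slip = heave / cos(dip) = 846 / cos(36°) = 1046 m
net slip = dip-slip / sin(rake) = 1046 / sin(34.5°) = 1846 m
rate = 1846 m / 42.1 Ma = 0.0000439 m/yr = 0.0439 mm/yr

0.0439 mm/yr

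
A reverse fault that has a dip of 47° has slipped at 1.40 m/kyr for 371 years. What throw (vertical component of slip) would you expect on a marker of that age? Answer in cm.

38 cm

dip-slip = rate × time = 1.40 m/kyr × 371 years = 0.5194 m
throw = dip-slip × sin(dip) = 0.5194 × sin(47°) = 0.380 m = 38 cm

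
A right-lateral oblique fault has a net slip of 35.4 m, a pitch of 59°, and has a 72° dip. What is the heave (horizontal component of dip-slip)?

9.38 m

dip-slip = net slip × sin(rake) = 35.4 m × sin(59°) = 30.34 m
heave = dip-slip × cos(dip) = 30.34 × cos(72°) = 9.38 m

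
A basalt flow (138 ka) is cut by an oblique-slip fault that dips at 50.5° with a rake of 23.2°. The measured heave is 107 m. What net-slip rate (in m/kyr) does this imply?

3.09 m/kyr

dip-slip = heave / cos(dip) = 107 / cos(50.5°) = 168.2 m
net slip = dip-slip / sin(rake) = 168.2 / sin(23.2°) = 427 m
rate = 427 m / 138 ka = 0.00309 m/yr = 3.09 m/kyr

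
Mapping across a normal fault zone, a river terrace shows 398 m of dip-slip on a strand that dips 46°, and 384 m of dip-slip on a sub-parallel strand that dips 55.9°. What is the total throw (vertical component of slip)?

throw_A = 398 × sin(46°) = 286.3 m
throw_B = 384 × sin(55.9°) = 318 m
total = 286.3 + 318 = 604 m

604 m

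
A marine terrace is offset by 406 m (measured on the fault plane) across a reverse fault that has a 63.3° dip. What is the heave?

182 m

heave = dip-slip × cos(dip) = 406 m × cos(63.3°) = 182 m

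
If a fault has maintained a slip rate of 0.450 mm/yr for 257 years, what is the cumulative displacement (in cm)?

11.6 cm

slip = rate × time = 0.450 mm/yr × 257 years = 0.116 m = 11.6 cm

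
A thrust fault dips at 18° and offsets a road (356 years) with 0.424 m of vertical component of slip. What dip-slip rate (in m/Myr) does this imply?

3850 m/Myr

dip-slip = throw / sin(dip) = 0.424 m / sin(18°) = 1.372 m
rate = 1.372 m / 356 years = 0.00385 m/yr = 3850 m/Myr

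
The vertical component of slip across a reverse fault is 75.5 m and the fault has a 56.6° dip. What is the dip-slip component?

dip-slip = throw / sin(dip) = 75.5 / sin(56.6°) = 90.4 m

90.4 m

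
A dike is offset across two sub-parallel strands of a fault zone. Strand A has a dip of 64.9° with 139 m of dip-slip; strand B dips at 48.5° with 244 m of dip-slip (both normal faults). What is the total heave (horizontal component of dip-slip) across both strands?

221 m

heave_A = 139 × cos(64.9°) = 58.96 m
heave_B = 244 × cos(48.5°) = 161.7 m
total = 58.96 + 161.7 = 221 m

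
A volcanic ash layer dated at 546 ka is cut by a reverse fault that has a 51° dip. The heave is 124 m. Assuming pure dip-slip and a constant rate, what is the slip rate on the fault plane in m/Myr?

361 m/Myr

dip-slip = heave / cos(dip) = 124 m / cos(51°) = 197 m
rate = 197 m / 546 ka = 0.000361 m/yr = 361 m/Myr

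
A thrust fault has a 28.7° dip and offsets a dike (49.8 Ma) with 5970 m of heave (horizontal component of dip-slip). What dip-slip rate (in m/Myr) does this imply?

137 m/Myr

dip-slip = heave / cos(dip) = 5970 m / cos(28.7°) = 6806 m
rate = 6806 m / 49.8 Ma = 0.000137 m/yr = 137 m/Myr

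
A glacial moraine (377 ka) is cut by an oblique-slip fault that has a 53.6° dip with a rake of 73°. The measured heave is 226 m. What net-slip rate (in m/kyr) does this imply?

dip-slip = heave / cos(dip) = 226 / cos(53.6°) = 380.8 m
net slip = dip-slip / sin(rake) = 380.8 / sin(73°) = 398.2 m
rate = 398.2 m / 377 ka = 0.00106 m/yr = 1.06 m/kyr

1.06 m/kyr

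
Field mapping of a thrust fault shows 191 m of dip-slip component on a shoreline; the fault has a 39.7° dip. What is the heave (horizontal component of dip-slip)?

heave = dip-slip × cos(dip) = 191 m × cos(39.7°) = 147 m

147 m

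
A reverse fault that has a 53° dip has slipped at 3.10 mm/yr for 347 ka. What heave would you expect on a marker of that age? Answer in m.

dip-slip = rate × time = 3.10 mm/yr × 347 ka = 1076 m
heave = dip-slip × cos(dip) = 1076 × cos(53°) = 647 m

647 m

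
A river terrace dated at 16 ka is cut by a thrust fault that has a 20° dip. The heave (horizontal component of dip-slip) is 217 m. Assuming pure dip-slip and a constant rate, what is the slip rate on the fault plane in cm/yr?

1.44 cm/yr

dip-slip = heave / cos(dip) = 217 m / cos(20°) = 230.9 m
rate = 230.9 m / 16 ka = 0.0144 m/yr = 1.44 cm/yr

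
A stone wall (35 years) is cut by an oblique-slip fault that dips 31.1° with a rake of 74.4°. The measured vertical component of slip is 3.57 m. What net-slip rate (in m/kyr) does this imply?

205 m/kyr

dip-slip = throw / sin(dip) = 3.57 / sin(31.1°) = 6.911 m
net slip = dip-slip / sin(rake) = 6.911 / sin(74.4°) = 7.176 m
rate = 7.176 m / 35 years = 0.205 m/yr = 205 m/kyr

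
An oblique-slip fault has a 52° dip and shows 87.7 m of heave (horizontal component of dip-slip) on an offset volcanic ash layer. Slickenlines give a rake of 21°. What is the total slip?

dip-slip = heave / cos(dip) = 87.7 / cos(52°) = 142.4 m
net slip = dip-slip / sin(rake) = 142.4 / sin(21°) = 397 m

397 m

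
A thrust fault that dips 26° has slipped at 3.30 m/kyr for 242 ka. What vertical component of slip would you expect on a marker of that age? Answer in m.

350 m

dip-slip = rate × time = 3.30 m/kyr × 242 ka = 798.6 m
throw = dip-slip × sin(dip) = 798.6 × sin(26°) = 350 m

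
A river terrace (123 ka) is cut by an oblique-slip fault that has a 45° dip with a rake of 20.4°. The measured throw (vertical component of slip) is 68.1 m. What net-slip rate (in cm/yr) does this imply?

0.225 cm/yr

dip-slip = throw / sin(dip) = 68.1 / sin(45°) = 96.31 m
net slip = dip-slip / sin(rake) = 96.31 / sin(20.4°) = 276.3 m
rate = 276.3 m / 123 ka = 0.00225 m/yr = 0.225 cm/yr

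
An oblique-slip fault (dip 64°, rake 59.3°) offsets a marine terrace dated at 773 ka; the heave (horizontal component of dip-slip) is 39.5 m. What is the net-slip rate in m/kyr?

0.136 m/kyr

dip-slip = heave / cos(dip) = 39.5 / cos(64°) = 90.11 m
net slip = dip-slip / sin(rake) = 90.11 / sin(59.3°) = 104.8 m
rate = 104.8 m / 773 ka = 0.000136 m/yr = 0.136 m/kyr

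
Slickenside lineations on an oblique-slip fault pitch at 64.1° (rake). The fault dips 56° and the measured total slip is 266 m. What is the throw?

dip-slip = net slip × sin(rake) = 266 m × sin(64.1°) = 239.3 m
throw = dip-slip × sin(dip) = 239.3 × sin(56°) = 198 m

198 m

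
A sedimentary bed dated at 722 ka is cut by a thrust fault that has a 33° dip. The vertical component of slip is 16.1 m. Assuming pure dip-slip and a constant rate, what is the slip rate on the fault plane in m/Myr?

dip-slip = throw / sin(dip) = 16.1 m / sin(33°) = 29.56 m
rate = 29.56 m / 722 ka = 0.0000409 m/yr = 40.9 m/Myr

40.9 m/Myr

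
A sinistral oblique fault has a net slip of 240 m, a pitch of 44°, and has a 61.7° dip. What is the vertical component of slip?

dip-slip = net slip × sin(rake) = 240 m × sin(44°) = 166.7 m
throw = dip-slip × sin(dip) = 166.7 × sin(61.7°) = 147 m

147 m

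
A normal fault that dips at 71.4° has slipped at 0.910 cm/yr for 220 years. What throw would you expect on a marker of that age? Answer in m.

1.90 m

dip-slip = rate × time = 0.910 cm/yr × 220 years = 2.002 m
throw = dip-slip × sin(dip) = 2.002 × sin(71.4°) = 1.90 m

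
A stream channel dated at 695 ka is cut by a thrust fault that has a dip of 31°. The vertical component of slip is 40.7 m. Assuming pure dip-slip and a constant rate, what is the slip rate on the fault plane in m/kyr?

dip-slip = throw / sin(dip) = 40.7 m / sin(31°) = 79.02 m
rate = 79.02 m / 695 ka = 0.000114 m/yr = 0.114 m/kyr

0.114 m/kyr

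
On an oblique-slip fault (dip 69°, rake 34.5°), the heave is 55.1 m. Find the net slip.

271 m

dip-slip = heave / cos(dip) = 55.1 / cos(69°) = 153.8 m
net slip = dip-slip / sin(rake) = 153.8 / sin(34.5°) = 271 m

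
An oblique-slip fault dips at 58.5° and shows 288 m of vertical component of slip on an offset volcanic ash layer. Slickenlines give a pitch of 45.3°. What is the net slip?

475 m

dip-slip = throw / sin(dip) = 288 / sin(58.5°) = 337.8 m
net slip = dip-slip / sin(rake) = 337.8 / sin(45.3°) = 475 m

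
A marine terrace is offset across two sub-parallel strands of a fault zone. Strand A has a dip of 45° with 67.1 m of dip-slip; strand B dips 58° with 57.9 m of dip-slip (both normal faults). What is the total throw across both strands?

96.5 m

throw_A = 67.1 × sin(45°) = 47.45 m
throw_B = 57.9 × sin(58°) = 49.10 m
total = 47.45 + 49.10 = 96.5 m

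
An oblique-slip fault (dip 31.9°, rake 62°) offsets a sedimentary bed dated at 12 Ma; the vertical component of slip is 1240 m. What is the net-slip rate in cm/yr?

0.0221 cm/yr

dip-slip = throw / sin(dip) = 1240 / sin(31.9°) = 2347 m
net slip = dip-slip / sin(rake) = 2347 / sin(62°) = 2658 m
rate = 2658 m / 12 Ma = 0.000221 m/yr = 0.0221 cm/yr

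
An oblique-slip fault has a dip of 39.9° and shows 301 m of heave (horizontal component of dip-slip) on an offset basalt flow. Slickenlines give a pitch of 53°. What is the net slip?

dip-slip = heave / cos(dip) = 301 / cos(39.9°) = 392.4 m
net slip = dip-slip / sin(rake) = 392.4 / sin(53°) = 491 m

491 m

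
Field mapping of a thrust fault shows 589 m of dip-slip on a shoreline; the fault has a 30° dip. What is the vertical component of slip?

294 m

throw = dip-slip × sin(dip) = 589 m × sin(30°) = 294 m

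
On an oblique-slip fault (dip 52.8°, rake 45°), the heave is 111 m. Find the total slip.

dip-slip = heave / cos(dip) = 111 / cos(52.8°) = 183.6 m
net slip = dip-slip / sin(rake) = 183.6 / sin(45°) = 260 m

260 m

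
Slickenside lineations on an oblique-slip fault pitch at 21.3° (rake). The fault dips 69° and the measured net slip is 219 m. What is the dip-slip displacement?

dip-slip = net slip × sin(rake) = 219 m × sin(21.3°) = 79.6 m

79.6 m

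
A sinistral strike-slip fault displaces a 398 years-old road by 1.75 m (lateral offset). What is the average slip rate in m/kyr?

4.40 m/kyr

rate = 1.75 m / 398 years = 0.00440 m/yr = 4.40 m/kyr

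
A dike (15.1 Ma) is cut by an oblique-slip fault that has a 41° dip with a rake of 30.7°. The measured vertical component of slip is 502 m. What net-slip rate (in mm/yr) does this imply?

0.0993 mm/yr

dip-slip = throw / sin(dip) = 502 / sin(41°) = 765.2 m
net slip = dip-slip / sin(rake) = 765.2 / sin(30.7°) = 1499 m
rate = 1499 m / 15.1 Ma = 0.0000993 m/yr = 0.0993 mm/yr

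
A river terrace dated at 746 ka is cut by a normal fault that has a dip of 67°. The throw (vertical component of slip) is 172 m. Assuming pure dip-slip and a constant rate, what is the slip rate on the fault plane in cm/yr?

0.0250 cm/yr

dip-slip = throw / sin(dip) = 172 m / sin(67°) = 186.9 m
rate = 186.9 m / 746 ka = 0.000250 m/yr = 0.0250 cm/yr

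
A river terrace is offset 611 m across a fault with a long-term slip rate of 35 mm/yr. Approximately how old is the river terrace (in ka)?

age = offset / rate = 611 m / (35 mm/yr) = 17500 yr = 17.5 ka

17.5 ka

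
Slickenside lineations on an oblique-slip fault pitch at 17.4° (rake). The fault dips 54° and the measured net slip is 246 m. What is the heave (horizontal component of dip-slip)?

dip-slip = net slip × sin(rake) = 246 m × sin(17.4°) = 73.56 m
heave = dip-slip × cos(dip) = 73.56 × cos(54°) = 43.2 m

43.2 m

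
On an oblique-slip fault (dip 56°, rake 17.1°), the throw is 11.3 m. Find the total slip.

dip-slip = throw / sin(dip) = 11.3 / sin(56°) = 13.63 m
net slip = dip-slip / sin(rake) = 13.63 / sin(17.1°) = 46.4 m

46.4 m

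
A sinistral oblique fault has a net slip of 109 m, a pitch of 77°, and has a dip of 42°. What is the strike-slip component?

strike-slip = net slip × cos(rake) = 109 m × cos(77°) = 24.5 m

24.5 m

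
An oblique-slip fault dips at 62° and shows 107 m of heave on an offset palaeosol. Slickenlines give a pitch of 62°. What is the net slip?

258 m

dip-slip = heave / cos(dip) = 107 / cos(62°) = 227.9 m
net slip = dip-slip / sin(rake) = 227.9 / sin(62°) = 258 m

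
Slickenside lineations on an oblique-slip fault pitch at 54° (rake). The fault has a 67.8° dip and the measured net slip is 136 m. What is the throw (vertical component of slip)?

dip-slip = net slip × sin(rake) = 136 m × sin(54°) = 110 m
throw = dip-slip × sin(dip) = 110 × sin(67.8°) = 102 m

102 m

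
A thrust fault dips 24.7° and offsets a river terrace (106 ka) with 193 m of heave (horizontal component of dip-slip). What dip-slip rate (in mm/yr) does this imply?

dip-slip = heave / cos(dip) = 193 m / cos(24.7°) = 212.4 m
rate = 212.4 m / 106 ka = 0.00200 m/yr = 2 mm/yr

2 mm/yr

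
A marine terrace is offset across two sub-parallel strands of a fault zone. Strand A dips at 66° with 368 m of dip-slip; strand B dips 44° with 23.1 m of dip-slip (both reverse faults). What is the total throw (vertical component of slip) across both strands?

352 m

throw_A = 368 × sin(66°) = 336.2 m
throw_B = 23.1 × sin(44°) = 16.05 m
total = 336.2 + 16.05 = 352 m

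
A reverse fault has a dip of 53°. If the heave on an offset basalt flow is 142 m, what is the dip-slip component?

dip-slip = heave / cos(dip) = 142 / cos(53°) = 236 m

236 m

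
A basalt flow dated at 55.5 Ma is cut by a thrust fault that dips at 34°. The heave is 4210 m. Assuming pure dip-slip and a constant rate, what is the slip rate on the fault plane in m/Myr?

dip-slip = heave / cos(dip) = 4210 m / cos(34°) = 5078 m
rate = 5078 m / 55.5 Ma = 0.0000915 m/yr = 91.5 m/Myr

91.5 m/Myr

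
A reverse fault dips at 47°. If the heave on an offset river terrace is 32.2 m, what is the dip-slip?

47.2 m

dip-slip = heave / cos(dip) = 32.2 / cos(47°) = 47.2 m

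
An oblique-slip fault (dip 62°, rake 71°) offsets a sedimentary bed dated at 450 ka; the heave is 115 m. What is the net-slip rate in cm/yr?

0.0576 cm/yr

dip-slip = heave / cos(dip) = 115 / cos(62°) = 245 m
net slip = dip-slip / sin(rake) = 245 / sin(71°) = 259.1 m
rate = 259.1 m / 450 ka = 0.000576 m/yr = 0.0576 cm/yr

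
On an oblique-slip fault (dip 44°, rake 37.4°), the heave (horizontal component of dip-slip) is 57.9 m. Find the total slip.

dip-slip = heave / cos(dip) = 57.9 / cos(44°) = 80.49 m
net slip = dip-slip / sin(rake) = 80.49 / sin(37.4°) = 133 m

133 m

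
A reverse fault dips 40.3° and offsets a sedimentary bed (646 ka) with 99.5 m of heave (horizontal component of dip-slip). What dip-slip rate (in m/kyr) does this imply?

0.202 m/kyr

dip-slip = heave / cos(dip) = 99.5 m / cos(40.3°) = 130.5 m
rate = 130.5 m / 646 ka = 0.000202 m/yr = 0.202 m/kyr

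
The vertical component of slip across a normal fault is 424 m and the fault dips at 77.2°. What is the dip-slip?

435 m

dip-slip = throw / sin(dip) = 424 / sin(77.2°) = 435 m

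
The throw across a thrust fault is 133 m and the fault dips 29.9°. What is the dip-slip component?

267 m

dip-slip = throw / sin(dip) = 133 / sin(29.9°) = 267 m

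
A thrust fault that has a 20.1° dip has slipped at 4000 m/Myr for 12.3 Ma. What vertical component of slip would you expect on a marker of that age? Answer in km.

16.9 km

dip-slip = rate × time = 4000 m/Myr × 12.3 Ma = 49200 m
throw = dip-slip × sin(dip) = 49200 × sin(20.1°) = 16900 m = 16.9 km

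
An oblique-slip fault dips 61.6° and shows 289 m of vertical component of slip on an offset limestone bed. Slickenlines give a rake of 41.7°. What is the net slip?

494 m

dip-slip = throw / sin(dip) = 289 / sin(61.6°) = 328.5 m
net slip = dip-slip / sin(rake) = 328.5 / sin(41.7°) = 494 m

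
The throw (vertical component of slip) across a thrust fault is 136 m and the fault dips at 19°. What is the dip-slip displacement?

dip-slip = throw / sin(dip) = 136 / sin(19°) = 418 m

418 m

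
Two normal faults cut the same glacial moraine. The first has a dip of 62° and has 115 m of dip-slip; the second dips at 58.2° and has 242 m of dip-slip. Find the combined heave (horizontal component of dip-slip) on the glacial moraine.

heave_A = 115 × cos(62°) = 53.99 m
heave_B = 242 × cos(58.2°) = 127.5 m
total = 53.99 + 127.5 = 182 m

182 m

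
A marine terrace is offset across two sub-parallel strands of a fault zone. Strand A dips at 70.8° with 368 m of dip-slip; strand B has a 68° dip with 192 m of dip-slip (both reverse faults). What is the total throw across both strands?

526 m

throw_A = 368 × sin(70.8°) = 347.5 m
throw_B = 192 × sin(68°) = 178 m
total = 347.5 + 178 = 526 m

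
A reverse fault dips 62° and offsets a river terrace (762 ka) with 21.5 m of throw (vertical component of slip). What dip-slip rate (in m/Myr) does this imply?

32 m/Myr

dip-slip = throw / sin(dip) = 21.5 m / sin(62°) = 24.35 m
rate = 24.35 m / 762 ka = 0.0000320 m/yr = 32 m/Myr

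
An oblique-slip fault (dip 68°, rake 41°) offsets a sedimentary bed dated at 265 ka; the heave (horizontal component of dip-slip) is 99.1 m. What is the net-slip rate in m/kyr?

1.52 m/kyr

dip-slip = heave / cos(dip) = 99.1 / cos(68°) = 264.5 m
net slip = dip-slip / sin(rake) = 264.5 / sin(41°) = 403.2 m
rate = 403.2 m / 265 ka = 0.00152 m/yr = 1.52 m/kyr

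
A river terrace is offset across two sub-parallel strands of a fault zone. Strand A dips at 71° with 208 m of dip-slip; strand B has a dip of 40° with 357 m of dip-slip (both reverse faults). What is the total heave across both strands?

heave_A = 208 × cos(71°) = 67.72 m
heave_B = 357 × cos(40°) = 273.5 m
total = 67.72 + 273.5 = 341 m

341 m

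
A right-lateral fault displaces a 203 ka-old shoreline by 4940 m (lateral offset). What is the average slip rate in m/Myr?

rate = 4940 m / 203 ka = 0.0243 m/yr = 24300 m/Myr

24300 m/Myr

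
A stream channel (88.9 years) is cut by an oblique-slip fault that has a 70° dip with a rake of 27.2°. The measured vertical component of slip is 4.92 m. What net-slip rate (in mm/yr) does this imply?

dip-slip = throw / sin(dip) = 4.92 / sin(70°) = 5.236 m
net slip = dip-slip / sin(rake) = 5.236 / sin(27.2°) = 11.45 m
rate = 11.45 m / 88.9 years = 0.129 m/yr = 129 mm/yr

129 mm/yr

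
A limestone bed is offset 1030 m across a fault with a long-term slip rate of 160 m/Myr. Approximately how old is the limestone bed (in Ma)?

6.44 Ma

age = offset / rate = 1030 m / (160 m/Myr) = 6.44e+06 yr = 6.44 Ma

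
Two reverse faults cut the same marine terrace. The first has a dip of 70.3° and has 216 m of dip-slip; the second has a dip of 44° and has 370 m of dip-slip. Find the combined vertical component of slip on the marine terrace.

throw_A = 216 × sin(70.3°) = 203.4 m
throw_B = 370 × sin(44°) = 257 m
total = 203.4 + 257 = 460 m

460 m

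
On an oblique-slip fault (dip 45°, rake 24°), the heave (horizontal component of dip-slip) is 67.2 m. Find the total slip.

dip-slip = heave / cos(dip) = 67.2 / cos(45°) = 95.04 m
net slip = dip-slip / sin(rake) = 95.04 / sin(24°) = 234 m

234 m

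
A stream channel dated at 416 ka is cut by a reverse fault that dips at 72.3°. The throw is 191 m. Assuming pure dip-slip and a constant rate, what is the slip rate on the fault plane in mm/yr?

dip-slip = throw / sin(dip) = 191 m / sin(72.3°) = 200.5 m
rate = 200.5 m / 416 ka = 0.000482 m/yr = 0.482 mm/yr

0.482 mm/yr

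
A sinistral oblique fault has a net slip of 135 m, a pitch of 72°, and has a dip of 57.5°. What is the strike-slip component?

strike-slip = net slip × cos(rake) = 135 m × cos(72°) = 41.7 m

41.7 m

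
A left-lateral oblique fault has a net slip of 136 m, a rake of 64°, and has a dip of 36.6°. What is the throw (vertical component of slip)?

72.9 m

dip-slip = net slip × sin(rake) = 136 m × sin(64°) = 122.2 m
throw = dip-slip × sin(dip) = 122.2 × sin(36.6°) = 72.9 m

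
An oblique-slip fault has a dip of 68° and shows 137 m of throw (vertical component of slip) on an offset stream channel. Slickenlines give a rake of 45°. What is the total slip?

209 m

dip-slip = throw / sin(dip) = 137 / sin(68°) = 147.8 m
net slip = dip-slip / sin(rake) = 147.8 / sin(45°) = 209 m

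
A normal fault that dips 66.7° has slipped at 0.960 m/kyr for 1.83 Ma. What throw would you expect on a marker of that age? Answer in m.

dip-slip = rate × time = 0.960 m/kyr × 1.83 Ma = 1757 m
throw = dip-slip × sin(dip) = 1757 × sin(66.7°) = 1610 m

1610 m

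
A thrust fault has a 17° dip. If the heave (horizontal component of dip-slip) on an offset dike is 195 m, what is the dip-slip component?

204 m

dip-slip = heave / cos(dip) = 195 / cos(17°) = 204 m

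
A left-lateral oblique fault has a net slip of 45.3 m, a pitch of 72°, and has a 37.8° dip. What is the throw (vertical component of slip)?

dip-slip = net slip × sin(rake) = 45.3 m × sin(72°) = 43.08 m
throw = dip-slip × sin(dip) = 43.08 × sin(37.8°) = 26.4 m

26.4 m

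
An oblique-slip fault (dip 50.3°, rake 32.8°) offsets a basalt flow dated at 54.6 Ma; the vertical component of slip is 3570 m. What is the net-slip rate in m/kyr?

dip-slip = throw / sin(dip) = 3570 / sin(50.3°) = 4640 m
net slip = dip-slip / sin(rake) = 4640 / sin(32.8°) = 8565 m
rate = 8565 m / 54.6 Ma = 0.000157 m/yr = 0.157 m/kyr

0.157 m/kyr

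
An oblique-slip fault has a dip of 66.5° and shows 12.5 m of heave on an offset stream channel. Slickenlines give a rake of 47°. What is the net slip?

42.9 m

dip-slip = heave / cos(dip) = 12.5 / cos(66.5°) = 31.35 m
net slip = dip-slip / sin(rake) = 31.35 / sin(47°) = 42.9 m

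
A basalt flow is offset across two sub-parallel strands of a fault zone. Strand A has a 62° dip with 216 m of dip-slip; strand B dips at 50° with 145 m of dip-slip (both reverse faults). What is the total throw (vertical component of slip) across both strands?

throw_A = 216 × sin(62°) = 190.7 m
throw_B = 145 × sin(50°) = 111.1 m
total = 190.7 + 111.1 = 302 m

302 m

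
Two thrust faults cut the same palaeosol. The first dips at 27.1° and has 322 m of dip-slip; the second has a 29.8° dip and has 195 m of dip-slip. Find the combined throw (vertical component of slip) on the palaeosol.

244 m

throw_A = 322 × sin(27.1°) = 146.7 m
throw_B = 195 × sin(29.8°) = 96.91 m
total = 146.7 + 96.91 = 244 m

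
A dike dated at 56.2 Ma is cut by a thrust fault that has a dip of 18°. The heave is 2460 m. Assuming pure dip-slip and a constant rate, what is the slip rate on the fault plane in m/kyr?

dip-slip = heave / cos(dip) = 2460 m / cos(18°) = 2587 m
rate = 2587 m / 56.2 Ma = 0.0000460 m/yr = 0.0460 m/kyr

0.0460 m/kyr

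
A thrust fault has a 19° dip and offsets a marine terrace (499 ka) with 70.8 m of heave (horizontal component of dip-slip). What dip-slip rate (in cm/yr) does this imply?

dip-slip = heave / cos(dip) = 70.8 m / cos(19°) = 74.88 m
rate = 74.88 m / 499 ka = 0.000150 m/yr = 0.0150 cm/yr

0.0150 cm/yr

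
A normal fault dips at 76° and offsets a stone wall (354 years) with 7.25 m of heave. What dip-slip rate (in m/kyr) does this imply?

84.7 m/kyr

dip-slip = heave / cos(dip) = 7.25 m / cos(76°) = 29.97 m
rate = 29.97 m / 354 years = 0.0847 m/yr = 84.7 m/kyr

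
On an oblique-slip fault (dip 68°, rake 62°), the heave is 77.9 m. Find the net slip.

236 m

dip-slip = heave / cos(dip) = 77.9 / cos(68°) = 208 m
net slip = dip-slip / sin(rake) = 208 / sin(62°) = 236 m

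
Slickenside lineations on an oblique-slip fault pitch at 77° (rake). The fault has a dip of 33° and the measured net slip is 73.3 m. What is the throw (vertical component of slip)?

dip-slip = net slip × sin(rake) = 73.3 m × sin(77°) = 71.42 m
throw = dip-slip × sin(dip) = 71.42 × sin(33°) = 38.9 m

38.9 m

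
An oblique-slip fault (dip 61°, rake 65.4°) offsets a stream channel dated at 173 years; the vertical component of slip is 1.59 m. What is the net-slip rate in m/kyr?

dip-slip = throw / sin(dip) = 1.59 / sin(61°) = 1.818 m
net slip = dip-slip / sin(rake) = 1.818 / sin(65.4°) = 1.999 m
rate = 1.999 m / 173 years = 0.0116 m/yr = 11.6 m/kyr

11.6 m/kyr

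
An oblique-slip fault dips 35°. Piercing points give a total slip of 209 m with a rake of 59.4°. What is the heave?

147 m

dip-slip = net slip × sin(rake) = 209 m × sin(59.4°) = 179.9 m
heave = dip-slip × cos(dip) = 179.9 × cos(35°) = 147 m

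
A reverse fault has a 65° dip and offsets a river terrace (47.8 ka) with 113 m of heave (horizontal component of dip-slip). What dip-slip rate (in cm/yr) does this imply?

0.559 cm/yr

dip-slip = heave / cos(dip) = 113 m / cos(65°) = 267.4 m
rate = 267.4 m / 47.8 ka = 0.00559 m/yr = 0.559 cm/yr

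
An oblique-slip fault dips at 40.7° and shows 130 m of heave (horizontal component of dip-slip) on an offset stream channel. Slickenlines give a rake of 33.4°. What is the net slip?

311 m

dip-slip = heave / cos(dip) = 130 / cos(40.7°) = 171.5 m
net slip = dip-slip / sin(rake) = 171.5 / sin(33.4°) = 311 m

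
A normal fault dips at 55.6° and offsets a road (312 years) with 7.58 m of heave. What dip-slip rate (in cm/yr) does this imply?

4.30 cm/yr

dip-slip = heave / cos(dip) = 7.58 m / cos(55.6°) = 13.42 m
rate = 13.42 m / 312 years = 0.0430 m/yr = 4.30 cm/yr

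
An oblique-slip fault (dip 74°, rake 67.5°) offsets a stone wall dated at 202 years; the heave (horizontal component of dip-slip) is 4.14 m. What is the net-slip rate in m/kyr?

dip-slip = heave / cos(dip) = 4.14 / cos(74°) = 15.02 m
net slip = dip-slip / sin(rake) = 15.02 / sin(67.5°) = 16.26 m
rate = 16.26 m / 202 years = 0.0805 m/yr = 80.5 m/kyr

80.5 m/kyr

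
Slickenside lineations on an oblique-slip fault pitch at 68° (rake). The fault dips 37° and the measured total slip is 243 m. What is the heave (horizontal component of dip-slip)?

180 m

dip-slip = net slip × sin(rake) = 243 m × sin(68°) = 225.3 m
heave = dip-slip × cos(dip) = 225.3 × cos(37°) = 180 m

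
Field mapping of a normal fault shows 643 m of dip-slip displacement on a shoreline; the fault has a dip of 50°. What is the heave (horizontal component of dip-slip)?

heave = dip-slip × cos(dip) = 643 m × cos(50°) = 413 m

413 m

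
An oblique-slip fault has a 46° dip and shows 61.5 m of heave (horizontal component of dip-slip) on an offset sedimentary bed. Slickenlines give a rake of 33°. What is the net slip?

163 m

dip-slip = heave / cos(dip) = 61.5 / cos(46°) = 88.53 m
net slip = dip-slip / sin(rake) = 88.53 / sin(33°) = 163 m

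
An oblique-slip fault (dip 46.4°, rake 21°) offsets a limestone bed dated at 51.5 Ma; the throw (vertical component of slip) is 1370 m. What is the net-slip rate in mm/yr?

0.103 mm/yr

dip-slip = throw / sin(dip) = 1370 / sin(46.4°) = 1892 m
net slip = dip-slip / sin(rake) = 1892 / sin(21°) = 5279 m
rate = 5279 m / 51.5 Ma = 0.000103 m/yr = 0.103 mm/yr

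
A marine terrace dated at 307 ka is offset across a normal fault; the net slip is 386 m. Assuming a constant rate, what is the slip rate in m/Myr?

rate = 386 m / 307 ka = 0.00126 m/yr = 1260 m/Myr

1260 m/Myr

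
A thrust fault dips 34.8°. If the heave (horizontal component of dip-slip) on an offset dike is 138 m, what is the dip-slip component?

dip-slip = heave / cos(dip) = 138 / cos(34.8°) = 168 m

168 m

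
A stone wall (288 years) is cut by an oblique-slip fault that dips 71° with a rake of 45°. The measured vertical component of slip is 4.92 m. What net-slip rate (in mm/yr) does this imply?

25.6 mm/yr

dip-slip = throw / sin(dip) = 4.92 / sin(71°) = 5.203 m
net slip = dip-slip / sin(rake) = 5.203 / sin(45°) = 7.359 m
rate = 7.359 m / 288 years = 0.0256 m/yr = 25.6 mm/yr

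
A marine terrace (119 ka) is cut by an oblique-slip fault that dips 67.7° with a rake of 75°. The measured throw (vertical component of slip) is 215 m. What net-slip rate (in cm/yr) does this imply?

0.202 cm/yr

dip-slip = throw / sin(dip) = 215 / sin(67.7°) = 232.4 m
net slip = dip-slip / sin(rake) = 232.4 / sin(75°) = 240.6 m
rate = 240.6 m / 119 ka = 0.00202 m/yr = 0.202 cm/yr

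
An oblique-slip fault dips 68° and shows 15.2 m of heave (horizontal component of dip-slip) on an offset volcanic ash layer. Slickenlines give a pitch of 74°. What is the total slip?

dip-slip = heave / cos(dip) = 15.2 / cos(68°) = 40.58 m
net slip = dip-slip / sin(rake) = 40.58 / sin(74°) = 42.2 m

42.2 m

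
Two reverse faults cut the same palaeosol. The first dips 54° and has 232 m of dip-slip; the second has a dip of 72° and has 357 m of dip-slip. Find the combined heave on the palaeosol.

247 m

heave_A = 232 × cos(54°) = 136.4 m
heave_B = 357 × cos(72°) = 110.3 m
total = 136.4 + 110.3 = 247 m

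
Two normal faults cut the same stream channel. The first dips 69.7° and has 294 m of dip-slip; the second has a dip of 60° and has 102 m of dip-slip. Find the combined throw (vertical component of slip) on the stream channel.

throw_A = 294 × sin(69.7°) = 275.7 m
throw_B = 102 × sin(60°) = 88.33 m
total = 275.7 + 88.33 = 364 m

364 m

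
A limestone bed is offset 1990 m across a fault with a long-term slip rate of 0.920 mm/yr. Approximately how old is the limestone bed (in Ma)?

2.16 Ma

age = offset / rate = 1990 m / (0.920 mm/yr) = 2.16e+06 yr = 2.16 Ma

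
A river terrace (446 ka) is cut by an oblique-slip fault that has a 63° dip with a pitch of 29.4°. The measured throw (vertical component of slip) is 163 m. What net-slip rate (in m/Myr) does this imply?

dip-slip = throw / sin(dip) = 163 / sin(63°) = 182.9 m
net slip = dip-slip / sin(rake) = 182.9 / sin(29.4°) = 372.7 m
rate = 372.7 m / 446 ka = 0.000836 m/yr = 836 m/Myr

836 m/Myr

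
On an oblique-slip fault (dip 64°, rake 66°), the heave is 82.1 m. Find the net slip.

205 m

dip-slip = heave / cos(dip) = 82.1 / cos(64°) = 187.3 m
net slip = dip-slip / sin(rake) = 187.3 / sin(66°) = 205 m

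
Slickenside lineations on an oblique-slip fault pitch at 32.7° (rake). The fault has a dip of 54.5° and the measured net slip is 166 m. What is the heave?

dip-slip = net slip × sin(rake) = 166 m × sin(32.7°) = 89.68 m
heave = dip-slip × cos(dip) = 89.68 × cos(54.5°) = 52.1 m

52.1 m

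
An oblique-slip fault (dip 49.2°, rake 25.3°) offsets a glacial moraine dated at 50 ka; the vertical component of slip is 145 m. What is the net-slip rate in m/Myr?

dip-slip = throw / sin(dip) = 145 / sin(49.2°) = 191.5 m
net slip = dip-slip / sin(rake) = 191.5 / sin(25.3°) = 448.2 m
rate = 448.2 m / 50 ka = 0.00896 m/yr = 8960 m/Myr

8960 m/Myr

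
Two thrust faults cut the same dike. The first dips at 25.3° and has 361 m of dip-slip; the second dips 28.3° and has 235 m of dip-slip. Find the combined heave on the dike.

heave_A = 361 × cos(25.3°) = 326.4 m
heave_B = 235 × cos(28.3°) = 206.9 m
total = 326.4 + 206.9 = 533 m

533 m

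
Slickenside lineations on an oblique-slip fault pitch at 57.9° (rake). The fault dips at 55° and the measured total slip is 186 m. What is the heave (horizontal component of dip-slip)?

dip-slip = net slip × sin(rake) = 186 m × sin(57.9°) = 157.6 m
heave = dip-slip × cos(dip) = 157.6 × cos(55°) = 90.4 m

90.4 m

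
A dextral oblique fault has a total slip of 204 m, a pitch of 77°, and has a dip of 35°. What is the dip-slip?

dip-slip = net slip × sin(rake) = 204 m × sin(77°) = 199 m

199 m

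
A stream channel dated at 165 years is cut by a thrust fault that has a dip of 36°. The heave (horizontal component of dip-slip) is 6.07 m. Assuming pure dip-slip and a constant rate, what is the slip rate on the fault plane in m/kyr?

dip-slip = heave / cos(dip) = 6.07 m / cos(36°) = 7.503 m
rate = 7.503 m / 165 years = 0.0455 m/yr = 45.5 m/kyr

45.5 m/kyr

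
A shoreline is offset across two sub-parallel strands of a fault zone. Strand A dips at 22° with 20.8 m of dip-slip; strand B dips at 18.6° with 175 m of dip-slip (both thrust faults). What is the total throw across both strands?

throw_A = 20.8 × sin(22°) = 7.792 m
throw_B = 175 × sin(18.6°) = 55.82 m
total = 7.792 + 55.82 = 63.6 m

63.6 m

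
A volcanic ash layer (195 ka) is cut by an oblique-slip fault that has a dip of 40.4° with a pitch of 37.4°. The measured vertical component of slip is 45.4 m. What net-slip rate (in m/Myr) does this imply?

591 m/Myr

dip-slip = throw / sin(dip) = 45.4 / sin(40.4°) = 70.05 m
net slip = dip-slip / sin(rake) = 70.05 / sin(37.4°) = 115.3 m
rate = 115.3 m / 195 ka = 0.000591 m/yr = 591 m/Myr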